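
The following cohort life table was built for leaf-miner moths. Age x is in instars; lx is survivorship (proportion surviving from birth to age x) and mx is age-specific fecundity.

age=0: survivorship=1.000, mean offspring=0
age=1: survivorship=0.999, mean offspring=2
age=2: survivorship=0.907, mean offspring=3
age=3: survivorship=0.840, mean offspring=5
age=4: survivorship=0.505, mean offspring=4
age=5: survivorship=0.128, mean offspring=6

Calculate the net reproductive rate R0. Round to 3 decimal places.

11.707

lx·mx by age: 0, 1.998, 2.721, 4.2, 2.02, 0.768
R0 = Σ lx·mx = 11.707 → 11.707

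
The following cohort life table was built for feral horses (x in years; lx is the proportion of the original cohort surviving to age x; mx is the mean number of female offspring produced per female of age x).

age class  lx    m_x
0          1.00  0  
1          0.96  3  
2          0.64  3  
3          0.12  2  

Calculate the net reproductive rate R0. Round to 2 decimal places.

lx·mx by age: 0, 2.88, 1.92, 0.24
R0 = Σ lx·mx = 5.04 → 5.04

5.04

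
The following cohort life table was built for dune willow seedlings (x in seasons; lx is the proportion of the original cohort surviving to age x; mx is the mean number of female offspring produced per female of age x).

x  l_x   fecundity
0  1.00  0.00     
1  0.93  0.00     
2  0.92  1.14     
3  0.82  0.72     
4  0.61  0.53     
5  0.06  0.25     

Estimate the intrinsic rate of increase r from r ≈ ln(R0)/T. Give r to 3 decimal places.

R0 = Σ lx·mx = 0 + 0 + 1.0488 + 0.5904 + 0.3233 + 0.015 = 1.9775
Σ x·lx·mx = 5.237; T = 5.237/1.9775 = 2.64829…
r ≈ ln(R0)/T = ln(1.9775)/2.64829… = 0.25746… → 0.257

0.257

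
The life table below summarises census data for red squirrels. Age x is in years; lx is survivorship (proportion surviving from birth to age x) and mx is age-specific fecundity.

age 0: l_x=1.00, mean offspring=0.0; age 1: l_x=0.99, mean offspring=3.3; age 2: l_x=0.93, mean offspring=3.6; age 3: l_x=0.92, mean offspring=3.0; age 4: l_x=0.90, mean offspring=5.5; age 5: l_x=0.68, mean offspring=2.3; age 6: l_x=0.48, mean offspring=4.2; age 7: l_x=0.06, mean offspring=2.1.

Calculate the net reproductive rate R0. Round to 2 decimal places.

lx·mx by age: 0, 3.267, 3.348, 2.76, 4.95, 1.564, 2.016, 0.126
R0 = Σ lx·mx = 18.031 → 18.03

18.03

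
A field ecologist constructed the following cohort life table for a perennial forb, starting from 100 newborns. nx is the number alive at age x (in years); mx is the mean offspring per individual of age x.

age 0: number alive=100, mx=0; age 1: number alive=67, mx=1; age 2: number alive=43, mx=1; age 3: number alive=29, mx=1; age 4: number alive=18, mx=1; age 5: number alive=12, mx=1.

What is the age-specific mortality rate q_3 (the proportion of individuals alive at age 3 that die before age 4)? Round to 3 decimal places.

0.379

lx = nx/n0 = nx/100: 1, 0.67, 0.43, 0.29, 0.18, 0.12
q_3 = (l_3 − l_4) / l_3 = (0.29 − 0.18) / 0.29
     = 0.11 / 0.29 = 0.37931… → 0.379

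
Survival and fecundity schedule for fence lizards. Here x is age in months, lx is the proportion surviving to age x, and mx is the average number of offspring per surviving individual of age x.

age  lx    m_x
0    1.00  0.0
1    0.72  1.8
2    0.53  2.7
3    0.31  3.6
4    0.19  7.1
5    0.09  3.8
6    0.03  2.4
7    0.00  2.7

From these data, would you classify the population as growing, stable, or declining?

growing

R0 = Σ lx·mx = 0 + 1.296 + 1.431 + 1.116 + 1.349 + 0.342 + 0.072 + 0 = 5.606
R0 > 1, so the population is growing.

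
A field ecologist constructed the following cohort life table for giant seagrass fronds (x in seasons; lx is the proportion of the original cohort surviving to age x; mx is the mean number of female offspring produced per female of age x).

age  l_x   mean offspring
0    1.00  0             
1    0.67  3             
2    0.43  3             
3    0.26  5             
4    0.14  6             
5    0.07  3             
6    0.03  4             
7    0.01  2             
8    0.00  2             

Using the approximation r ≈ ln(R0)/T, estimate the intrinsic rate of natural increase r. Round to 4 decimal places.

R0 = Σ lx·mx = 0 + 2.01 + 1.29 + 1.3 + 0.84 + 0.21 + 0.12 + 0.02 + 0 = 5.79
Σ x·lx·mx = 13.76; T = 13.76/5.79 = 2.37651…
r ≈ ln(R0)/T = ln(5.79)/2.37651… = 0.738954… → 0.7390

0.7390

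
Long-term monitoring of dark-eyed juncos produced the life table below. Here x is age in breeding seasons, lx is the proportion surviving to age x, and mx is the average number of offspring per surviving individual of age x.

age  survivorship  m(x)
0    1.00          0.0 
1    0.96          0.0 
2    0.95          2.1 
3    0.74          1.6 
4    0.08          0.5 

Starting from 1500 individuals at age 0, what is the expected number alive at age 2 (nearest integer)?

1425

Expected survivors = N0 · l_2 = 1500 × 0.95 = 1425 → 1425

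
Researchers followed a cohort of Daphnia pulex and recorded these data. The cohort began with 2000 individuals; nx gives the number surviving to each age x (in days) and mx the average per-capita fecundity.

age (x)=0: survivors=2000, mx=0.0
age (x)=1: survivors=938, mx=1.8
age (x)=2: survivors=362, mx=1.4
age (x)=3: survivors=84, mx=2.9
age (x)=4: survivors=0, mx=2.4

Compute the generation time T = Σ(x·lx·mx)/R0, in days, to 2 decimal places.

lx = nx/n0 = nx/2000: 1, 0.469, 0.181, 0.042, 0
lx·mx: 0, 0.8442, 0.2534, 0.1218, 0 → R0 = 1.2194
x·lx·mx: 0, 0.8442, 0.5068, 0.3654, 0 → Σ = 1.7164
T = 1.7164 / 1.2194 = 1.407577… → 1.41

1.41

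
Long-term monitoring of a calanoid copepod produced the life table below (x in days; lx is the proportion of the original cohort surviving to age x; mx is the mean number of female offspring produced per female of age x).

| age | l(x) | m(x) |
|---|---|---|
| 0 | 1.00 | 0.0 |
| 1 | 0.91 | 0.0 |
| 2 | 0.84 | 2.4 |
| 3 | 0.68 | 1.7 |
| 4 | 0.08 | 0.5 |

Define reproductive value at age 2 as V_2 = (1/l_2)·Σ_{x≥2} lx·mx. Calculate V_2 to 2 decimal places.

3.82

lx·mx for x ≥ 2: 2.016, 1.156, 0.04 → sum = 3.212
V_2 = 3.212 / l_2 = 3.212 / 0.84 = 3.82381… → 3.82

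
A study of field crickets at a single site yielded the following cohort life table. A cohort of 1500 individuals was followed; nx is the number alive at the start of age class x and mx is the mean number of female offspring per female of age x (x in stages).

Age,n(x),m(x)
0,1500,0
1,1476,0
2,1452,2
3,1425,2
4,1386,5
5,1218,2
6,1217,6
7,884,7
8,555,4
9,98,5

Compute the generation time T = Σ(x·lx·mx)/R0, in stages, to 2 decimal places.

lx = nx/n0 = nx/1500: 1, 0.984, 0.968, 0.95, 0.924, 0.812, 0.81133…, 0.58933…, 0.37, 0.06533…
lx·mx: 0, 0, 1.936, 1.9, 4.62, 1.624, 4.868…, 4.125333…, 1.48, 0.326667… → R0 = 20.88…
x·lx·mx: 0, 0, 3.872, 5.7, 18.48, 8.12, 29.208…, 28.877333…, 11.84, 2.94… → Σ = 109.037333…
T = 109.037333… / 20.88… = 5.222095… → 5.22

5.22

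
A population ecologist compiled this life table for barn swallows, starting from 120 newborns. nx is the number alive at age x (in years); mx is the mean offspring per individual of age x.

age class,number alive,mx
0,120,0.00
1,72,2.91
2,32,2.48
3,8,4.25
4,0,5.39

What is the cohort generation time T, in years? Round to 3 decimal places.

1.456

lx = nx/n0 = nx/120: 1, 0.6, 0.26667…, 0.06667…, 0
lx·mx: 0, 1.746, 0.661333…, 0.283333…, 0 → R0 = 2.690667…
x·lx·mx: 0, 1.746, 1.322667…, 0.85…, 0 → Σ = 3.918667…
T = 3.918667… / 2.690667… = 1.456392… → 1.456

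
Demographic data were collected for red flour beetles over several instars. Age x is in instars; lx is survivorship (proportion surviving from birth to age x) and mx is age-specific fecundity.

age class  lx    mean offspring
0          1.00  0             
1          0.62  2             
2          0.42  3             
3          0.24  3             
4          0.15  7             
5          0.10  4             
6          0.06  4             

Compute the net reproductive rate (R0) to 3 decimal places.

lx·mx by age: 0, 1.24, 1.26, 0.72, 1.05, 0.4, 0.24
R0 = Σ lx·mx = 4.91 → 4.910

4.910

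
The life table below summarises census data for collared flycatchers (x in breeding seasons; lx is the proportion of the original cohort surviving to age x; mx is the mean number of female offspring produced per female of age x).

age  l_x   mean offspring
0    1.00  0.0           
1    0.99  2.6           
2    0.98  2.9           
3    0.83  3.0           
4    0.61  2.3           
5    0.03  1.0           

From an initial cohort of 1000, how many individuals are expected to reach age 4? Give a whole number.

610

Expected survivors = N0 · l_4 = 1000 × 0.61 = 610 → 610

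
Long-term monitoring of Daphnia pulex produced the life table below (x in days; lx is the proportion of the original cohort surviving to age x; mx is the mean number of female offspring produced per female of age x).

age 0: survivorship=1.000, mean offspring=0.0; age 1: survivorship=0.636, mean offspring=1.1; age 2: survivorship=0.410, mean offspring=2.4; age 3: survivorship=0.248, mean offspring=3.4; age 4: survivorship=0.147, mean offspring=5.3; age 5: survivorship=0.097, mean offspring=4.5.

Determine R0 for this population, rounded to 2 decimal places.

lx·mx by age: 0, 0.6996, 0.984, 0.8432, 0.7791, 0.4365
R0 = Σ lx·mx = 3.7424 → 3.74

3.74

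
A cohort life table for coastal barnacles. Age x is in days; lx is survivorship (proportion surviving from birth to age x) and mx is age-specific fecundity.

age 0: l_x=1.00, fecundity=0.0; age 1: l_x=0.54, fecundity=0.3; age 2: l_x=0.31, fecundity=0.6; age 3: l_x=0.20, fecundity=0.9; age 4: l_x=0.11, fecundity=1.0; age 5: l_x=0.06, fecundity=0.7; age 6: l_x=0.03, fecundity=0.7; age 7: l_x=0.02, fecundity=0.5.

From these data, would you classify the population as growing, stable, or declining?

R0 = Σ lx·mx = 0 + 0.162 + 0.186 + 0.18 + 0.11 + 0.042 + 0.021 + 0.01 = 0.711
R0 < 1, so the population is declining.

declining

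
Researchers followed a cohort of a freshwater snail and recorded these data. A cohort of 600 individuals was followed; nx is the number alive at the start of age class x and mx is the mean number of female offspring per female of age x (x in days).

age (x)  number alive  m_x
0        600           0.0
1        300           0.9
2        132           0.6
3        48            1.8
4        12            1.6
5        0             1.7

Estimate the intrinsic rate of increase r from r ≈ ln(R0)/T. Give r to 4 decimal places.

lx = nx/n0 = nx/600: 1, 0.5, 0.22, 0.08, 0.02, 0
R0 = Σ lx·mx = 0 + 0.45 + 0.132 + 0.144 + 0.032 + 0 = 0.758
Σ x·lx·mx = 1.274; T = 1.274/0.758 = 1.68074…
r ≈ ln(R0)/T = ln(0.758)/1.68074… = -0.164851… → -0.1649

-0.1649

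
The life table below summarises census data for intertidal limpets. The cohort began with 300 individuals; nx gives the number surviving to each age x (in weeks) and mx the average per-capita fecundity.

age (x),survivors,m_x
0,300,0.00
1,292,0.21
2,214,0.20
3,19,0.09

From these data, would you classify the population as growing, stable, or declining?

declining

lx = nx/n0 = nx/300: 1, 0.97333…, 0.71333…, 0.06333…
R0 = Σ lx·mx = 0 + 0.2044… + 0.142667… + 0.0057… = 0.352767…
R0 < 1, so the population is declining.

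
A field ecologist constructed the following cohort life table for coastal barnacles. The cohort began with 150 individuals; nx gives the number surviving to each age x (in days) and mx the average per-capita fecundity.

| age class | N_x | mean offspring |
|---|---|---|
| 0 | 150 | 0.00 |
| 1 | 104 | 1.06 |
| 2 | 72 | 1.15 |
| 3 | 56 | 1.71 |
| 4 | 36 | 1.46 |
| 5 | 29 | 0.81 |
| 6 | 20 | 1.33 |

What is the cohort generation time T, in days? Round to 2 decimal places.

2.68

lx = nx/n0 = nx/150: 1, 0.69333…, 0.48, 0.37333…, 0.24, 0.19333…, 0.13333…
lx·mx: 0, 0.734933…, 0.552, 0.6384…, 0.3504, 0.1566…, 0.177333… → R0 = 2.609667…
x·lx·mx: 0, 0.734933…, 1.104, 1.9152…, 1.4016, 0.783…, 1.064… → Σ = 7.002733…
T = 7.002733… / 2.609667… = 2.683382… → 2.68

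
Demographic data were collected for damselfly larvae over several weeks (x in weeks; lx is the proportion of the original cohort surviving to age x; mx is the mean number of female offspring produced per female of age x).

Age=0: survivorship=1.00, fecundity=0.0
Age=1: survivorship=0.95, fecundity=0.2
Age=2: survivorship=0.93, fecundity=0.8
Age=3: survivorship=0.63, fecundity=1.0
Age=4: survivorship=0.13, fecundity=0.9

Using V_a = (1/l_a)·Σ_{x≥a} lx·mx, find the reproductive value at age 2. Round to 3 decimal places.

1.603

lx·mx for x ≥ 2: 0.744, 0.63, 0.117 → sum = 1.491
V_2 = 1.491 / l_2 = 1.491 / 0.93 = 1.603226… → 1.603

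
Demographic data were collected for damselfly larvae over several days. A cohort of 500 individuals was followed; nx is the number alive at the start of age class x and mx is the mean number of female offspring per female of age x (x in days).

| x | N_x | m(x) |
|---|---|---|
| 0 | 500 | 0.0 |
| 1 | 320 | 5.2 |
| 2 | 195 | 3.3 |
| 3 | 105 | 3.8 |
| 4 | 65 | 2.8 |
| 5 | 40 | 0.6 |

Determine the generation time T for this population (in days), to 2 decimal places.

1.72

lx = nx/n0 = nx/500: 1, 0.64, 0.39, 0.21, 0.13, 0.08
lx·mx: 0, 3.328, 1.287, 0.798, 0.364, 0.048 → R0 = 5.825
x·lx·mx: 0, 3.328, 2.574, 2.394, 1.456, 0.24 → Σ = 9.992
T = 9.992 / 5.825 = 1.715365… → 1.72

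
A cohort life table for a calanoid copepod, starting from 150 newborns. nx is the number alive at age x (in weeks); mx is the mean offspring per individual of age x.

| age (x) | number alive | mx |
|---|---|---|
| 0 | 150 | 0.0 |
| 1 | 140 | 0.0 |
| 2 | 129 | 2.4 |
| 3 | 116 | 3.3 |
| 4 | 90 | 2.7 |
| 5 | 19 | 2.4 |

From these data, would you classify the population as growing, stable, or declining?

growing

lx = nx/n0 = nx/150: 1, 0.93333…, 0.86, 0.77333…, 0.6, 0.12667…
R0 = Σ lx·mx = 0 + 0 + 2.064 + 2.552… + 1.62 + 0.304… = 6.54…
R0 > 1, so the population is growing.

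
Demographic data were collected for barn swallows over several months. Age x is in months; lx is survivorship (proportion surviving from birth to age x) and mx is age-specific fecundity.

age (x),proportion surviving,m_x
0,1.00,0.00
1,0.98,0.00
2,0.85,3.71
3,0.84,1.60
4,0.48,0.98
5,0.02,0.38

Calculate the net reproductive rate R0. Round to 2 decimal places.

lx·mx by age: 0, 0, 3.1535, 1.344, 0.4704, 0.0076
R0 = Σ lx·mx = 4.9755 → 4.98

4.98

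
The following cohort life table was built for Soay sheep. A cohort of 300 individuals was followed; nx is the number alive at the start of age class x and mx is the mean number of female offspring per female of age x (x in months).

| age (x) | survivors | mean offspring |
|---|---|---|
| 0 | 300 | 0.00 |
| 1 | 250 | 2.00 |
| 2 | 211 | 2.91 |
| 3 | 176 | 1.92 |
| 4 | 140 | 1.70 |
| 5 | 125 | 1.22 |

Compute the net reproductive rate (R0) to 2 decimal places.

6.14

lx = nx/n0 = nx/300: 1, 0.83333…, 0.70333…, 0.58667…, 0.46667…, 0.41667…
lx·mx by age: 0, 1.666667…, 2.0467…, 1.1264…, 0.793333…, 0.508333…
R0 = Σ lx·mx = 6.141433… → 6.14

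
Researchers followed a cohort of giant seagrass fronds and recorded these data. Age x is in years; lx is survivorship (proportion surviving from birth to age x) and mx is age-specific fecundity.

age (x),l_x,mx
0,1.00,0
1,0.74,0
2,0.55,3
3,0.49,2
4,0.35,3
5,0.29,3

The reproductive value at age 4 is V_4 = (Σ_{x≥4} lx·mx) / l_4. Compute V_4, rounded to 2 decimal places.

5.49

lx·mx for x ≥ 4: 1.05, 0.87 → sum = 1.92
V_4 = 1.92 / l_4 = 1.92 / 0.35 = 5.485714… → 5.49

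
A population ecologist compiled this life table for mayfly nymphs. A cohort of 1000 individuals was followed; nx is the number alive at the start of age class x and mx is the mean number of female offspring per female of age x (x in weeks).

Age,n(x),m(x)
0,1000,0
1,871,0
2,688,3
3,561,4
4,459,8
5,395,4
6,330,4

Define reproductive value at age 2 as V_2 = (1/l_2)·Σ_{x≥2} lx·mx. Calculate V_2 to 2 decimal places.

lx = nx/n0 = nx/1000: 1, 0.871, 0.688, 0.561, 0.459, 0.395, 0.33
lx·mx for x ≥ 2: 2.064, 2.244, 3.672, 1.58, 1.32 → sum = 10.88
V_2 = 10.88 / l_2 = 10.88 / 0.688 = 15.813953… → 15.81

15.81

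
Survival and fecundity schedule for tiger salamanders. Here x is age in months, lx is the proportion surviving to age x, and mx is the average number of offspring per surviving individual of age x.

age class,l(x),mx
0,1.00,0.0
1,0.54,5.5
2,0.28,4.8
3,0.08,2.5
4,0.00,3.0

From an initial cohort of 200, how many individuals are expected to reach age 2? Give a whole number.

56

Expected survivors = N0 · l_2 = 200 × 0.28 = 56 → 56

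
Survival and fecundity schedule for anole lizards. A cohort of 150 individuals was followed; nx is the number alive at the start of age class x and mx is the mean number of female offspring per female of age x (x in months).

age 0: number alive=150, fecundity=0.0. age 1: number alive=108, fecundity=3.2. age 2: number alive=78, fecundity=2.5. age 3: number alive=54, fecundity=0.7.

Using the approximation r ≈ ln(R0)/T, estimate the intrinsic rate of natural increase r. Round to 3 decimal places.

0.919

lx = nx/n0 = nx/150: 1, 0.72, 0.52, 0.36
R0 = Σ lx·mx = 0 + 2.304 + 1.3 + 0.252 = 3.856
Σ x·lx·mx = 5.66; T = 5.66/3.856 = 1.46784…
r ≈ ln(R0)/T = ln(3.856)/1.46784… = 0.91947… → 0.919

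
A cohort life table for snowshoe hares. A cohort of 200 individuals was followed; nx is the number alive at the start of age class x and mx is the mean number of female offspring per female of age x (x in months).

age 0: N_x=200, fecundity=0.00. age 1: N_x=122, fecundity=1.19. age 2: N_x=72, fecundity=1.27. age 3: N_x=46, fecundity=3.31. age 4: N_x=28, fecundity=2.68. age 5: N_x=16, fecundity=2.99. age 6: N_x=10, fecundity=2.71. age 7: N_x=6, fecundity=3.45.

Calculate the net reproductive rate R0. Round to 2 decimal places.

lx = nx/n0 = nx/200: 1, 0.61, 0.36, 0.23, 0.14, 0.08, 0.05, 0.03
lx·mx by age: 0, 0.7259, 0.4572, 0.7613, 0.3752, 0.2392, 0.1355, 0.1035
R0 = Σ lx·mx = 2.7978 → 2.80

2.80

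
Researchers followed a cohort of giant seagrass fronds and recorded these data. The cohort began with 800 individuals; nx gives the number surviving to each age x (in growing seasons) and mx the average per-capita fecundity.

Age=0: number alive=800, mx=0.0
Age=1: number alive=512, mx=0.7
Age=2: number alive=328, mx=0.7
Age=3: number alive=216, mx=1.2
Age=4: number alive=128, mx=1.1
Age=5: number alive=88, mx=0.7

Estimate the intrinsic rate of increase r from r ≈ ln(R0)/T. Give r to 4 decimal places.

0.1156

lx = nx/n0 = nx/800: 1, 0.64, 0.41, 0.27, 0.16, 0.11
R0 = Σ lx·mx = 0 + 0.448 + 0.287 + 0.324 + 0.176 + 0.077 = 1.312
Σ x·lx·mx = 3.083; T = 3.083/1.312 = 2.34985…
r ≈ ln(R0)/T = ln(1.312)/2.34985… = 0.115562… → 0.1156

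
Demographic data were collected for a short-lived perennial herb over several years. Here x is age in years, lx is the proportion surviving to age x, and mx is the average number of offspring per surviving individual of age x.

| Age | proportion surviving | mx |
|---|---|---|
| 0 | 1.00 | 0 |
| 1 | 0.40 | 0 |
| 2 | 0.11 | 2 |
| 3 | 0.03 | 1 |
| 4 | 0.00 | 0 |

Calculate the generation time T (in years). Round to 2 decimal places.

lx·mx: 0, 0, 0.22, 0.03, 0 → R0 = 0.25
x·lx·mx: 0, 0, 0.44, 0.09, 0 → Σ = 0.53
T = 0.53 / 0.25 = 2.12 → 2.12

2.12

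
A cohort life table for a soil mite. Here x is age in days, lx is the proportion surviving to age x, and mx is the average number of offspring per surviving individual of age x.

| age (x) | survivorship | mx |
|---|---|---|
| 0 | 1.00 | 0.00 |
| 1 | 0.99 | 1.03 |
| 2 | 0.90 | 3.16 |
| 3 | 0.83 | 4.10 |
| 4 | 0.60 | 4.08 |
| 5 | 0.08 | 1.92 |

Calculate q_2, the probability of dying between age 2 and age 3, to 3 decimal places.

q_2 = (l_2 − l_3) / l_2 = (0.9 − 0.83) / 0.9
     = 0.07 / 0.9 = 0.077778… → 0.078

0.078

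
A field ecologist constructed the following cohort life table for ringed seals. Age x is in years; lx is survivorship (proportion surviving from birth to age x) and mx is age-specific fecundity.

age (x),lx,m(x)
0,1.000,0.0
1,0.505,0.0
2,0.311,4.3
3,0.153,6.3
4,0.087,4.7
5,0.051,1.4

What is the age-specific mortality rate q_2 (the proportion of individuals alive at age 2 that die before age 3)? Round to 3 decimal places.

q_2 = (l_2 − l_3) / l_2 = (0.311 − 0.153) / 0.311
     = 0.158 / 0.311 = 0.508039… → 0.508

0.508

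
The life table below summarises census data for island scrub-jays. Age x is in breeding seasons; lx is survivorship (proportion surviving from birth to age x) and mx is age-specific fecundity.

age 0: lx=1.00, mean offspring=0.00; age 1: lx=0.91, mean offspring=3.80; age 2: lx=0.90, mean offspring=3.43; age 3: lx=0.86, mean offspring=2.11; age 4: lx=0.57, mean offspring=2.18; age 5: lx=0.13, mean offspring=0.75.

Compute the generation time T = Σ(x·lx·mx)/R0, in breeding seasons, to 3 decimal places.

2.117

lx·mx: 0, 3.458, 3.087, 1.8146, 1.2426, 0.0975 → R0 = 9.6997
x·lx·mx: 0, 3.458, 6.174, 5.4438, 4.9704, 0.4875 → Σ = 20.5337
T = 20.5337 / 9.6997 = 2.116942… → 2.117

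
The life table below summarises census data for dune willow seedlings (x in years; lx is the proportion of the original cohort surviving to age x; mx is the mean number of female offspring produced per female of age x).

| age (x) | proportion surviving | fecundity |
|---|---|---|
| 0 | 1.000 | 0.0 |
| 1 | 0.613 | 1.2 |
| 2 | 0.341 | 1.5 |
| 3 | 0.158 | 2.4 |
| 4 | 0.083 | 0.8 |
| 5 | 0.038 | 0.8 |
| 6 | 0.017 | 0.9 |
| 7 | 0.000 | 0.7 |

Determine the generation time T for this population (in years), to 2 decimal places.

1.96

lx·mx: 0, 0.7356, 0.5115, 0.3792, 0.0664, 0.0304, 0.0153, 0 → R0 = 1.7384
x·lx·mx: 0, 0.7356, 1.023, 1.1376, 0.2656, 0.152, 0.0918, 0 → Σ = 3.4056
T = 3.4056 / 1.7384 = 1.959043… → 1.96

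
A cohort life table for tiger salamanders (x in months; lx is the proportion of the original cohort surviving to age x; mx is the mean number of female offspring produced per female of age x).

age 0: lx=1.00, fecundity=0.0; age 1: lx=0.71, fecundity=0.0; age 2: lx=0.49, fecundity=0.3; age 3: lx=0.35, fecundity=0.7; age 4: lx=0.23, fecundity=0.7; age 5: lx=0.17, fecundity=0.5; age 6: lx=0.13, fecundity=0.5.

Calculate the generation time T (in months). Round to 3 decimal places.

lx·mx: 0, 0, 0.147, 0.245, 0.161, 0.085, 0.065 → R0 = 0.703
x·lx·mx: 0, 0, 0.294, 0.735, 0.644, 0.425, 0.39 → Σ = 2.488
T = 2.488 / 0.703 = 3.539118… → 3.539

3.539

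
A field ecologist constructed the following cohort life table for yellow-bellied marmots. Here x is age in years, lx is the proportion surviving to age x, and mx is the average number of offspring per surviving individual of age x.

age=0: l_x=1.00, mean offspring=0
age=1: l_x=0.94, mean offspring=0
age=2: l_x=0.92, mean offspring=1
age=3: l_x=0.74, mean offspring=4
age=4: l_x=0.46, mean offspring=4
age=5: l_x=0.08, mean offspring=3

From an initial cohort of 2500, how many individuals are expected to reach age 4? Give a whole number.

1150

Expected survivors = N0 · l_4 = 2500 × 0.46 = 1150 → 1150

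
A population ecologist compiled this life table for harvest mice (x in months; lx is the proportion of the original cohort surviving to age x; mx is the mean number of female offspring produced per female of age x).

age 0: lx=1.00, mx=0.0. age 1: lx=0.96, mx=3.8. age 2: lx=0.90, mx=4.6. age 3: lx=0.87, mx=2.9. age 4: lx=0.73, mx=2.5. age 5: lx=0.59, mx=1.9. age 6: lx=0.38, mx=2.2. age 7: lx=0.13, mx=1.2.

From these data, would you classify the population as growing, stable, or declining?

R0 = Σ lx·mx = 0 + 3.648 + 4.14 + 2.523 + 1.825 + 1.121 + 0.836 + 0.156 = 14.249
R0 > 1, so the population is growing.

growing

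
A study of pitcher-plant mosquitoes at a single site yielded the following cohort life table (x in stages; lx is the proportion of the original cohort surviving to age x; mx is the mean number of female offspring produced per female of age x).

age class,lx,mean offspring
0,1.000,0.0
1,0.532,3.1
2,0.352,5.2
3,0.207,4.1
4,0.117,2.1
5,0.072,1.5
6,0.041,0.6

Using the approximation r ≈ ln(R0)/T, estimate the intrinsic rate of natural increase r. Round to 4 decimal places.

0.7653

R0 = Σ lx·mx = 0 + 1.6492 + 1.8304 + 0.8487 + 0.2457 + 0.108 + 0.0246 = 4.7066
Σ x·lx·mx = 9.5265; T = 9.5265/4.7066 = 2.02407…
r ≈ ln(R0)/T = ln(4.7066)/2.02407… = 0.765272… → 0.7653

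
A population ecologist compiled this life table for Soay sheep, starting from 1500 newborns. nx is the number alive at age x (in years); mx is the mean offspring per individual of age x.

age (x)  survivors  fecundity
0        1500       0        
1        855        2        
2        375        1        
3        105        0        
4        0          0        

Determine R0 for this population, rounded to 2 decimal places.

lx = nx/n0 = nx/1500: 1, 0.57, 0.25, 0.07, 0
lx·mx by age: 0, 1.14, 0.25, 0, 0
R0 = Σ lx·mx = 1.39 → 1.39

1.39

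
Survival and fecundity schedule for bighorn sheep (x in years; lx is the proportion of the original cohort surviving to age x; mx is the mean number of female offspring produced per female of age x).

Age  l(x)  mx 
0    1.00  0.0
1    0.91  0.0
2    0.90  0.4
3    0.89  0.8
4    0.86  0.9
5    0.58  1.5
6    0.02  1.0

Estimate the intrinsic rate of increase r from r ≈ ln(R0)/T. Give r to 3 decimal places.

0.264

R0 = Σ lx·mx = 0 + 0 + 0.36 + 0.712 + 0.774 + 0.87 + 0.02 = 2.736
Σ x·lx·mx = 10.422; T = 10.422/2.736 = 3.80921…
r ≈ ln(R0)/T = ln(2.736)/3.80921… = 0.26423… → 0.264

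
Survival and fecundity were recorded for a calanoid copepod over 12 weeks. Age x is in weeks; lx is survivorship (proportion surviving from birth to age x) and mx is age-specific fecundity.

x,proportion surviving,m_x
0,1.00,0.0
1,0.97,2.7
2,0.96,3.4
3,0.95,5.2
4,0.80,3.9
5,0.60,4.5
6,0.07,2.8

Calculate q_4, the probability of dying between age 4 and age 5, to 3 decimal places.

q_4 = (l_4 − l_5) / l_4 = (0.8 − 0.6) / 0.8
     = 0.2 / 0.8 = 0.25 → 0.250

0.250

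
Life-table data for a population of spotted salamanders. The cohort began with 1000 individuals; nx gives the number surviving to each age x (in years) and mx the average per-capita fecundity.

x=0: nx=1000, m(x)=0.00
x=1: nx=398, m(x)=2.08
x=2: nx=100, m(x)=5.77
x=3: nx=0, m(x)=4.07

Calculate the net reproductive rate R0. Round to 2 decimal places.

lx = nx/n0 = nx/1000: 1, 0.398, 0.1, 0
lx·mx by age: 0, 0.82784, 0.577, 0
R0 = Σ lx·mx = 1.40484 → 1.40

1.40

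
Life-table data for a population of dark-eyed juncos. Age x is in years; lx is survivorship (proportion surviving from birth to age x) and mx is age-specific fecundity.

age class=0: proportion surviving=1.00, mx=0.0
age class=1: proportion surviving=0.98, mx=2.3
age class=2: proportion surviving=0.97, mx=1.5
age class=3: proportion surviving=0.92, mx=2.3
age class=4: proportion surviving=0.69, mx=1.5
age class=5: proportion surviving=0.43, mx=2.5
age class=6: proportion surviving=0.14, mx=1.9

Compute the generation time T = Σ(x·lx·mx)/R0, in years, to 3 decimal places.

lx·mx: 0, 2.254, 1.455, 2.116, 1.035, 1.075, 0.266 → R0 = 8.201
x·lx·mx: 0, 2.254, 2.91, 6.348, 4.14, 5.375, 1.596 → Σ = 22.623
T = 22.623 / 8.201 = 2.758566… → 2.759

2.759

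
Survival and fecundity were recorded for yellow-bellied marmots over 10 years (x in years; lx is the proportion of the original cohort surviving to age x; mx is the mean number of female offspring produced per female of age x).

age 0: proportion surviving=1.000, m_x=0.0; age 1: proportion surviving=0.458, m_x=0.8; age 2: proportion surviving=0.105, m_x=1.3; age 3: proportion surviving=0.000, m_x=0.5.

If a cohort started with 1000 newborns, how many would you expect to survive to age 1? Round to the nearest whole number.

458

Expected survivors = N0 · l_1 = 1000 × 0.458 = 458 → 458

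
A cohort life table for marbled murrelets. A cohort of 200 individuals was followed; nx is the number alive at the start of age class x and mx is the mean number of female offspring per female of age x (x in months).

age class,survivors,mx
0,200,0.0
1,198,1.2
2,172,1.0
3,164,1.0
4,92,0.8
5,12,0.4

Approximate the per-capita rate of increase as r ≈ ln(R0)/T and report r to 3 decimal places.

lx = nx/n0 = nx/200: 1, 0.99, 0.86, 0.82, 0.46, 0.06
R0 = Σ lx·mx = 0 + 1.188 + 0.86 + 0.82 + 0.368 + 0.024 = 3.26
Σ x·lx·mx = 6.96; T = 6.96/3.26 = 2.13497…
r ≈ ln(R0)/T = ln(3.26)/2.13497… = 0.55351… → 0.554

0.554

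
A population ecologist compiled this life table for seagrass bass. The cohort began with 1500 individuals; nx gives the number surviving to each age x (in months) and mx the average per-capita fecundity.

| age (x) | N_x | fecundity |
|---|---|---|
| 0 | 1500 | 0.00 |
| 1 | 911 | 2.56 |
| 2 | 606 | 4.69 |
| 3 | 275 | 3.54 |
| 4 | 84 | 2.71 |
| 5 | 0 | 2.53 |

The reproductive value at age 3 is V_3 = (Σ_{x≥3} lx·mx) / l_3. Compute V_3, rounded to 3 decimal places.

4.368

lx = nx/n0 = nx/1500: 1, 0.60733…, 0.404, 0.18333…, 0.056, 0
lx·mx for x ≥ 3: 0.649…, 0.15176, 0 → sum = 0.80076…
V_3 = 0.80076… / l_3 = 0.80076… / 0.183333… = 4.367782… → 4.368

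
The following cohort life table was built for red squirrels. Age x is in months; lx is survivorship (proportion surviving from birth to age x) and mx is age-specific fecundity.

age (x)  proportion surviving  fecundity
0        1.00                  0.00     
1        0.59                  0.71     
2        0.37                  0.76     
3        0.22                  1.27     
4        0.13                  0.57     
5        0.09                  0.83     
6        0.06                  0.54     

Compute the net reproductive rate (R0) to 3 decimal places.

1.161

lx·mx by age: 0, 0.4189, 0.2812, 0.2794, 0.0741, 0.0747, 0.0324
R0 = Σ lx·mx = 1.1607 → 1.161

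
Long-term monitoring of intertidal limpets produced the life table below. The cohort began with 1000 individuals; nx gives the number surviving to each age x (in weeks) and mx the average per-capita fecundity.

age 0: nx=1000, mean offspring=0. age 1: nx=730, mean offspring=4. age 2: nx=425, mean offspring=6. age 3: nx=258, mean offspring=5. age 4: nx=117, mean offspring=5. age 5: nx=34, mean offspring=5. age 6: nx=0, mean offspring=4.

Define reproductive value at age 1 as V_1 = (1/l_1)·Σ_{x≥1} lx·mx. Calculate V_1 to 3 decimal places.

lx = nx/n0 = nx/1000: 1, 0.73, 0.425, 0.258, 0.117, 0.034, 0
lx·mx for x ≥ 1: 2.92, 2.55, 1.29, 0.585, 0.17, 0 → sum = 7.515
V_1 = 7.515 / l_1 = 7.515 / 0.73 = 10.294521… → 10.295

10.295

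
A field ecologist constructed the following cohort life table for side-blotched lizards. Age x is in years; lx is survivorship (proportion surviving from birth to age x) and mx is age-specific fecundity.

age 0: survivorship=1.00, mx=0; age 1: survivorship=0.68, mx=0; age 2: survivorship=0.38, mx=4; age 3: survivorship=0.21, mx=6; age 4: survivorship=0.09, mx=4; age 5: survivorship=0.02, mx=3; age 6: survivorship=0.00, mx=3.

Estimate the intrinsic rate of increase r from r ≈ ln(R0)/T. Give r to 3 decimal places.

0.435

R0 = Σ lx·mx = 0 + 0 + 1.52 + 1.26 + 0.36 + 0.06 + 0 = 3.2
Σ x·lx·mx = 8.56; T = 8.56/3.2 = 2.675
r ≈ ln(R0)/T = ln(3.2)/2.675 = 0.43482… → 0.435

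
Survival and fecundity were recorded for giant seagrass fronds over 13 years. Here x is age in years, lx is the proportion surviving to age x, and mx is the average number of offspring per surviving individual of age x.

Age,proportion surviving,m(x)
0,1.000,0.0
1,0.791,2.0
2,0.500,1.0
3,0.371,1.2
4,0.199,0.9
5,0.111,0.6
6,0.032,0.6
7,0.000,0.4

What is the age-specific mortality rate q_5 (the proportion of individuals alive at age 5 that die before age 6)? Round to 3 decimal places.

q_5 = (l_5 − l_6) / l_5 = (0.111 − 0.032) / 0.111
     = 0.079 / 0.111 = 0.711712… → 0.712

0.712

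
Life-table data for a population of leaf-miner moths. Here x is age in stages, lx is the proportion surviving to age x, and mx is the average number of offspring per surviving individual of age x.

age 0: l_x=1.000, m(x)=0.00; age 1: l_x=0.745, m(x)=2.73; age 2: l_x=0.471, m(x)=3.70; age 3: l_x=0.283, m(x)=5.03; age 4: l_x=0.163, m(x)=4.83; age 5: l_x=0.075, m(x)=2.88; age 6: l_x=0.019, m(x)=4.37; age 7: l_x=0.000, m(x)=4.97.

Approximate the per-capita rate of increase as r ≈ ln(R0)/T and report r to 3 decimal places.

R0 = Σ lx·mx = 0 + 2.03385 + 1.7427 + 1.42349 + 0.78729 + 0.216 + 0.08303 + 0 = 6.28636
Σ x·lx·mx = 14.51706; T = 14.51706/6.28636 = 2.3093…
r ≈ ln(R0)/T = ln(6.28636)/2.3093… = 0.79608… → 0.796

0.796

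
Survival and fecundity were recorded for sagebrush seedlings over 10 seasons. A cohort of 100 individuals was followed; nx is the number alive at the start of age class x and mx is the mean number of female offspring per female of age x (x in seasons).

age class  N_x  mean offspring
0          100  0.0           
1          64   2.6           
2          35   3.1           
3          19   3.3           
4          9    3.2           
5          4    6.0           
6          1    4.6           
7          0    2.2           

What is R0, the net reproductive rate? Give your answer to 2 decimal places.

lx = nx/n0 = nx/100: 1, 0.64, 0.35, 0.19, 0.09, 0.04, 0.01, 0
lx·mx by age: 0, 1.664, 1.085, 0.627, 0.288, 0.24, 0.046, 0
R0 = Σ lx·mx = 3.95 → 3.95

3.95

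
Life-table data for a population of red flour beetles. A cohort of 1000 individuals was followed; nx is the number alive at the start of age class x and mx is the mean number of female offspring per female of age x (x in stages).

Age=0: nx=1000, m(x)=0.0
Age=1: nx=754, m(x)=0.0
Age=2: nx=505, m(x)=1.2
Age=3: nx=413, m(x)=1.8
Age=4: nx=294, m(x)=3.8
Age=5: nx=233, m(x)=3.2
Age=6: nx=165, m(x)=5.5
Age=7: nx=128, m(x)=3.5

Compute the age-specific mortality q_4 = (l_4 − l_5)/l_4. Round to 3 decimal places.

0.207

lx = nx/n0 = nx/1000: 1, 0.754, 0.505, 0.413, 0.294, 0.233, 0.165, 0.128
q_4 = (l_4 − l_5) / l_4 = (0.294 − 0.233) / 0.294
     = 0.061 / 0.294 = 0.207483… → 0.207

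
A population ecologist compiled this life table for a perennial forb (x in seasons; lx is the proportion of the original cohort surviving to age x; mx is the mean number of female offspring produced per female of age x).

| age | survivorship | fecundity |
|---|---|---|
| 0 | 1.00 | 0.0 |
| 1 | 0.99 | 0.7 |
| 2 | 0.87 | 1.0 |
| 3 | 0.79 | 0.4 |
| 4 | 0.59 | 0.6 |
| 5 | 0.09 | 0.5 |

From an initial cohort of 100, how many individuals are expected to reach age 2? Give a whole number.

Expected survivors = N0 · l_2 = 100 × 0.87 = 87 → 87

87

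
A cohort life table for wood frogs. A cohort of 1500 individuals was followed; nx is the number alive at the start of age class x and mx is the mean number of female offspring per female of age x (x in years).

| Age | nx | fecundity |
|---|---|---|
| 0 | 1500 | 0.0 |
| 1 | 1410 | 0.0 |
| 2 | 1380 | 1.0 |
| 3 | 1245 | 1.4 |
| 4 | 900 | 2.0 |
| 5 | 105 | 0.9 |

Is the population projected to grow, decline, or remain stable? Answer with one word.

growing

lx = nx/n0 = nx/1500: 1, 0.94, 0.92, 0.83, 0.6, 0.07
R0 = Σ lx·mx = 0 + 0 + 0.92 + 1.162 + 1.2 + 0.063 = 3.345
R0 > 1, so the population is growing.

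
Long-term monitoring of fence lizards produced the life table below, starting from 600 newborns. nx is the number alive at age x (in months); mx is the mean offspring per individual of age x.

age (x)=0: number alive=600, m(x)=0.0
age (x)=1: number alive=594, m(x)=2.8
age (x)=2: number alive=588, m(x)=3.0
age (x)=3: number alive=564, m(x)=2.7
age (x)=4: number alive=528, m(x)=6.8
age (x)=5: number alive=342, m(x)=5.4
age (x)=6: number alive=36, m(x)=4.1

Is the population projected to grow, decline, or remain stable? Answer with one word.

lx = nx/n0 = nx/600: 1, 0.99, 0.98, 0.94, 0.88, 0.57, 0.06
R0 = Σ lx·mx = 0 + 2.772 + 2.94 + 2.538 + 5.984 + 3.078 + 0.246 = 17.558
R0 > 1, so the population is growing.

growing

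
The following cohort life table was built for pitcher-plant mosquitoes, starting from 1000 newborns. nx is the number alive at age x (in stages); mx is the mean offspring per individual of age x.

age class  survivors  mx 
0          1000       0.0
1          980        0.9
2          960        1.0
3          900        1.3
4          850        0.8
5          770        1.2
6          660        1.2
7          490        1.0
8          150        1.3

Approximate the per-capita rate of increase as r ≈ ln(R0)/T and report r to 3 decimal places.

0.471

lx = nx/n0 = nx/1000: 1, 0.98, 0.96, 0.9, 0.85, 0.77, 0.66, 0.49, 0.15
R0 = Σ lx·mx = 0 + 0.882 + 0.96 + 1.17 + 0.68 + 0.924 + 0.792 + 0.49 + 0.195 = 6.093
Σ x·lx·mx = 23.394; T = 23.394/6.093 = 3.83949…
r ≈ ln(R0)/T = ln(6.093)/3.83949… = 0.47067… → 0.471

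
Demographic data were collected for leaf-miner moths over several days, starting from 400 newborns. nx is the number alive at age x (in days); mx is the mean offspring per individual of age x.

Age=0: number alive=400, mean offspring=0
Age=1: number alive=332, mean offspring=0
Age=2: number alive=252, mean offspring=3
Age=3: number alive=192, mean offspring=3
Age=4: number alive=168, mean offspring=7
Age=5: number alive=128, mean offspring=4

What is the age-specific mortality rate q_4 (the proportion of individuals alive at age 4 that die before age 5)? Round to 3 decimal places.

0.238

lx = nx/n0 = nx/400: 1, 0.83, 0.63, 0.48, 0.42, 0.32
q_4 = (l_4 − l_5) / l_4 = (0.42 − 0.32) / 0.42
     = 0.1 / 0.42 = 0.238095… → 0.238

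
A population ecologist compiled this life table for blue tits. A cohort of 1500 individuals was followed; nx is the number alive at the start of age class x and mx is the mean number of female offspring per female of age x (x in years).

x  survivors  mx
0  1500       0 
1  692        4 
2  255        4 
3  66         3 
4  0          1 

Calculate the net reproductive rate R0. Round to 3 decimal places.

2.657

lx = nx/n0 = nx/1500: 1, 0.46133…, 0.17, 0.044, 0
lx·mx by age: 0, 1.845333…, 0.68, 0.132, 0
R0 = Σ lx·mx = 2.657333… → 2.657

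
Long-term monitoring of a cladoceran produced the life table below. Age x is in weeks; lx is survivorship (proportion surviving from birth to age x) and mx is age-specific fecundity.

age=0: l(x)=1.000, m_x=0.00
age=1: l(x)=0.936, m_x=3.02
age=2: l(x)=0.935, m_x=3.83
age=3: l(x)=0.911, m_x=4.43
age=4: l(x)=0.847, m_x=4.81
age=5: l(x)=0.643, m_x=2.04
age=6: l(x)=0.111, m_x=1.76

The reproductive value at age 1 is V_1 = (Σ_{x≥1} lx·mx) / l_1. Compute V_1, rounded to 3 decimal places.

17.120

lx·mx for x ≥ 1: 2.82672, 3.58105, 4.03573, 4.07407, 1.31172, 0.19536 → sum = 16.02465
V_1 = 16.02465 / l_1 = 16.02465 / 0.936 = 17.120353… → 17.120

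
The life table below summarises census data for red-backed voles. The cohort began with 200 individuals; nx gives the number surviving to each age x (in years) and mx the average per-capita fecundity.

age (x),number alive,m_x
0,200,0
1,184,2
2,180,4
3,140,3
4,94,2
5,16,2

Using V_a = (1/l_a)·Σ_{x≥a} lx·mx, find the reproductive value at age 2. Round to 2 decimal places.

7.56

lx = nx/n0 = nx/200: 1, 0.92, 0.9, 0.7, 0.47, 0.08
lx·mx for x ≥ 2: 3.6, 2.1, 0.94, 0.16 → sum = 6.8
V_2 = 6.8 / l_2 = 6.8 / 0.9 = 7.555556… → 7.56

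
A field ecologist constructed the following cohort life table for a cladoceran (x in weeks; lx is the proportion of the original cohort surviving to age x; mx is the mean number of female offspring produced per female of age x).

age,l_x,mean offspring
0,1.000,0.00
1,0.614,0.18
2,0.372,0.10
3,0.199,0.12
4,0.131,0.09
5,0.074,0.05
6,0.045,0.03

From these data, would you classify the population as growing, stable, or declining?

declining

R0 = Σ lx·mx = 0 + 0.11052 + 0.0372 + 0.02388 + 0.01179 + 0.0037 + 0.00135 = 0.18844
R0 < 1, so the population is declining.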